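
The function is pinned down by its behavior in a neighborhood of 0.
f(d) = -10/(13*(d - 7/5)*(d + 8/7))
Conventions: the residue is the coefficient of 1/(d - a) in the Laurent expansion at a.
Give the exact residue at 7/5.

At the order-1 pole 7/5 set g(d) = (d - (7/5))*f(d) = -10/(13*(d + 8/7)).
Simple pole: residue = g(a) at a = 7/5, which is -350/1157.

The residue is -350/1157.


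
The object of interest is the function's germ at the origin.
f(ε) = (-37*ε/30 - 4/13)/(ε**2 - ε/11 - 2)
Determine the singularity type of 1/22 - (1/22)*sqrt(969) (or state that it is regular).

The point is a pole of order 1.

The denominator factor ε**2 - ε/11 - 2 vanishes at 1/22 - (1/22)*sqrt(969) and appears to the power 1; the numerator there equals -3121/8580 + (37/660)*sqrt(969), nonzero, and no other factor vanishes.
Hence a pole whose order is the multiplicity, 1.


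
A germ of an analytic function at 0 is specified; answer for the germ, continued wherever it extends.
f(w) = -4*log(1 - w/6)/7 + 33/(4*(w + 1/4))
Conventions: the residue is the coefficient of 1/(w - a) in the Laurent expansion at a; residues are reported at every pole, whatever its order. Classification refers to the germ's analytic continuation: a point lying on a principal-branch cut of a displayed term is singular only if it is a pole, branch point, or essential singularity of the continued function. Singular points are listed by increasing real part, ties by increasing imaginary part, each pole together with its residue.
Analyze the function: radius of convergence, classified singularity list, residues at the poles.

Radius of convergence at 0: 1/4.
At -1/4: a pole of order 1; residue 33/4.
At 6: a logarithmic branch point.

Denominator factor (w + 1/4): pole of order 1 at -1/4, modulus 1/4.
Branch term (-4/7)*log(1 - w/(6)): its argument vanishes at w = 6, a logarithmic branch point, modulus 6.
The radius of convergence is the smallest modulus among the singular points: 1/4.
The branch term is analytic at -1/4 and contributes nothing to the residue; only the rational part matters.
At the order-1 pole -1/4 set g(w) = (w - (-1/4))*(rational part) = 33/4.
Simple pole: residue = g(a) at a = -1/4, which is 33/4.
List the singular points by increasing real part (a conjugate pair: the negative imaginary part first).


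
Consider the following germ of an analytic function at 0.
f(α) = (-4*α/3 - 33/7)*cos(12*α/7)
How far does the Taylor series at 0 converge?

The radius of convergence is infinite.

The factor cos(12*α/7) is entire and contributes no finite singular point.
The polynomial part has no poles.
No finite singular points: the Taylor series at 0 converges everywhere.


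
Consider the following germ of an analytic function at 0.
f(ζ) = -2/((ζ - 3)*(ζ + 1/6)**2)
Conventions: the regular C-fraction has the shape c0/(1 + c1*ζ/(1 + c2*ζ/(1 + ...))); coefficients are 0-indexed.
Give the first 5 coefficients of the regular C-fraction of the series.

The regular C-fraction coefficients are [24, 35/3, -96/35, 873/280, -35/776].

Taylor coefficients (expand at 0): a_0 = 24, a_1 = -280, a_2 = 7496/3, a_3 = -179128/9, a_4 = 4019912/27.
c0 = a_0 = 24. Peel one level at a time: if S = 1 + c*ζ/S' with S'(0) = 1, then c is the ζ-coefficient of S and S' = c*ζ/(S - 1).
S_1 = c0/f = 1 + (35/3)*ζ + (32)*ζ^2 + ...; c1 = 35/3.
S_2 = c1*ζ/(S_1 - 1) = 1 + (-96/35)*ζ + (10476/1225)*ζ^2 + ...; c2 = -96/35.
S_3 = c2*ζ/(S_2 - 1) = 1 + (873/280)*ζ + (9/64)*ζ^2 + ...; c3 = 873/280.
S_4 = c3*ζ/(S_3 - 1) = 1 + (-35/776)*ζ + ...; c4 = -35/776.


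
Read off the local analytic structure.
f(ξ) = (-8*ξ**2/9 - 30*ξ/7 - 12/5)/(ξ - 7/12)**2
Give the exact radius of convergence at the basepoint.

The radius of convergence is 7/12.

Denominator factor (ξ - 7/12)^2: pole of order 2 at 7/12, modulus 7/12.
The radius of convergence is the smallest modulus among the singular points: 7/12.


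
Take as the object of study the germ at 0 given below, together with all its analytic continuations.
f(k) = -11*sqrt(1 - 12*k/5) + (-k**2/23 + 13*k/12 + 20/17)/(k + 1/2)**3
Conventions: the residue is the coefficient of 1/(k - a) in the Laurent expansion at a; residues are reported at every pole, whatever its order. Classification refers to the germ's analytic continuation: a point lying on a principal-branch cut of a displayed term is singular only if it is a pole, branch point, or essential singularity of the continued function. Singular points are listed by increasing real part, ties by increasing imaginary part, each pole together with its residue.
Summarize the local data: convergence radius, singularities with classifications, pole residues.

Radius of convergence at 0: 5/12.
At -1/2: a pole of order 3; residue -1/23.
At 5/12: an algebraic (square-root) branch point.

Denominator factor (k + 1/2)^3: pole of order 3 at -1/2, modulus 1/2.
Branch term (-11)*sqrt(1 - k/(5/12)): its argument vanishes at k = 5/12, a square-root branch point, modulus 5/12.
The radius of convergence is the smallest modulus among the singular points: 5/12.
The branch term is analytic at -1/2 and contributes nothing to the residue; only the rational part matters.
At the order-3 pole -1/2 set g(k) = (k - (-1/2))^3*(rational part) = -k**2/23 + 13*k/12 + 20/17.
Order-3 pole: residue = g''(a)/2; g''(-1/2) = -2/23, so the residue is -1/23.
List the singular points by increasing real part (a conjugate pair: the negative imaginary part first).


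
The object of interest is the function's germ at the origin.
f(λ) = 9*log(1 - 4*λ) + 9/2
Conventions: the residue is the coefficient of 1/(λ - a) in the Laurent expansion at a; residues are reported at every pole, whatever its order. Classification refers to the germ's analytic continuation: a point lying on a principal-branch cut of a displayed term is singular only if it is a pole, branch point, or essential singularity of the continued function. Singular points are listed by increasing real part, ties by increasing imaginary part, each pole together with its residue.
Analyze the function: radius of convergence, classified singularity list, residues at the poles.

Branch term (9)*log(1 - λ/(1/4)): its argument vanishes at λ = 1/4, a logarithmic branch point, modulus 1/4.
The radius of convergence is the smallest modulus among the singular points: 1/4.

Radius of convergence at 0: 1/4.
At 1/4: a logarithmic branch point.


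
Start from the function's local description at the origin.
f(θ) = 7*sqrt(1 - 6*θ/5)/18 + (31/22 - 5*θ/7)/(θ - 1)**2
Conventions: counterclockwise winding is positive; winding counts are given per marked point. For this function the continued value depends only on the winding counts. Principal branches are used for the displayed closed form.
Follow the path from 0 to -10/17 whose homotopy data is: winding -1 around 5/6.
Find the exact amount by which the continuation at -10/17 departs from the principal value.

The rational part is single-valued and drops out of the difference; each branch term changes only by its own monodromy.
(7/18)*sqrt(1 - θ/(5/6)): winding -1 is odd, the square root flips sign, contributing -2*(7/18)*sqrt(1 - (-10/17)/(5/6)) = -2*(7/18)*sqrt(29/17) = -(7/153)*sqrt(493).
Summing the contributions at θ = -10/17 gives -(7/153)*sqrt(493).

Continued minus principal equals -(7/153)*sqrt(493).


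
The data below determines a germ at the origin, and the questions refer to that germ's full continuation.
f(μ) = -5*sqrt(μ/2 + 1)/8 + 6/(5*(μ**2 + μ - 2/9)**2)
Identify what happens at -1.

The point is a regular point.

Denominator factors: μ**2 + μ - 2/9 = -2/9 at μ = -1 — none vanishes.
Branch term sqrt(1 - μ/(-2)): argument at -1 is 1/2, nonzero, so -1 is not its branch point (a point on a principal cut is still regular for the continued germ).
So the germ continues analytically to -1.


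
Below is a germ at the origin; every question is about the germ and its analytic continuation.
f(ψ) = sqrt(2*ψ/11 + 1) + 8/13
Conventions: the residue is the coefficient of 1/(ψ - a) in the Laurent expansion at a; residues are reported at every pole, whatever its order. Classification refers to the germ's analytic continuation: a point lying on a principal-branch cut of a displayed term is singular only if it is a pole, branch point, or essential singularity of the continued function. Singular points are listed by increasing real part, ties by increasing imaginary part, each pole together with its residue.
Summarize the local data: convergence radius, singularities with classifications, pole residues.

Radius of convergence at 0: 11/2.
At -11/2: an algebraic (square-root) branch point.

Branch term (1)*sqrt(1 - ψ/(-11/2)): its argument vanishes at ψ = -11/2, a square-root branch point, modulus 11/2.
The radius of convergence is the smallest modulus among the singular points: 11/2.


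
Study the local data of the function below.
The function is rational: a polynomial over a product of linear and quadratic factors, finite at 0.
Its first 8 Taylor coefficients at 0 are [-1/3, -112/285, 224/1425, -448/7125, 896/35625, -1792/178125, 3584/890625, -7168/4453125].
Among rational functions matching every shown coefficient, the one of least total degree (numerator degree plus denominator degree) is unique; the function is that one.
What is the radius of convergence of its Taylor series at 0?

No rational of total degree below 2 reproduces all 8 coefficients; solving the [1/1] Pade equations on them gives f(θ) = (-25*θ/19 - 5/6)/(θ + 5/2), whose expansion matches every shown term.
Denominator factor (θ + 5/2): pole of order 1 at -5/2, modulus 5/2.
The radius of convergence is the smallest modulus among the singular points: 5/2.

The radius of convergence is 5/2.


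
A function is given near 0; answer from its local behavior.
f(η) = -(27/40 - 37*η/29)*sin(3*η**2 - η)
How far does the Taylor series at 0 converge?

The radius of convergence is infinite.

The factor -sin(3*η**2 - η) is entire and contributes no finite singular point.
The polynomial part has no poles.
No finite singular points: the Taylor series at 0 converges everywhere.


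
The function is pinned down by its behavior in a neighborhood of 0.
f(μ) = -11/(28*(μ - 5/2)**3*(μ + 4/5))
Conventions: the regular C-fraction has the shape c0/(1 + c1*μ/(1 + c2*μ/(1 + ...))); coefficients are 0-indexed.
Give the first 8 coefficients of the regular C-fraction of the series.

Taylor coefficients (expand at 0): a_0 = 11/350, a_1 = -11/7000, a_2 = 4499/140000, a_3 = -11231/560000, a_4 = 415943/11200000, a_5 = -44423467/1120000000, a_6 = 1191327027/22400000000, a_7 = -28952703483/448000000000.
c0 = a_0 = 11/350. Peel one level at a time: if S = 1 + c*μ/S' with S'(0) = 1, then c is the μ-coefficient of S and S' = c*μ/(S - 1).
S_1 = c0/f = 1 + (1/20)*μ + (-51/50)*μ^2 + ...; c1 = 1/20.
S_2 = c1*μ/(S_1 - 1) = 1 + (102/5)*μ + (10136/25)*μ^2 + ...; c2 = 102/5.
S_3 = c2*μ/(S_2 - 1) = 1 + (-5068/255)*μ + (12856/65025)*μ^2 + ...; c3 = -5068/255.
S_4 = c3*μ/(S_3 - 1) = 1 + (3214/323085)*μ + (130538/40132225)*μ^2 + ...; c4 = 3214/323085.
S_5 = c4*μ/(S_4 - 1) = 1 + (-3328719/10180345)*μ + (31875/2582449)*μ^2 + ...; c5 = -3328719/10180345.
S_6 = c5*μ/(S_5 - 1) = 1 + (3959375/104887283)*μ + (39593750/4260042361)*μ^2 + ...; c6 = 3959375/104887283.
S_7 = c6*μ/(S_6 - 1) = 1 + (-16070/65269)*μ + ...; c7 = -16070/65269.

The regular C-fraction coefficients are [11/350, 1/20, 102/5, -5068/255, 3214/323085, -3328719/10180345, 3959375/104887283, -16070/65269].


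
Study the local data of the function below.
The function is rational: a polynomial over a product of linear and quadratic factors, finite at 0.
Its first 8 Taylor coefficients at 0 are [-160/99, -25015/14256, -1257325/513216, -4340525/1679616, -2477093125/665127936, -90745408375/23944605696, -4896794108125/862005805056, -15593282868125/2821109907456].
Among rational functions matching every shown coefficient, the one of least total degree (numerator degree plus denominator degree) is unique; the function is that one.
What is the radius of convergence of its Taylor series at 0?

The radius of convergence is -1/24 + (1/120)*sqrt(8665).

No rational of total degree below 3 reproduces all 8 coefficients; solving the [1/2] Pade equations on them gives f(ε) = (19*ε/16 + 32/33)/(ε**2 - ε/12 - 3/5), whose expansion matches every shown term.
Denominator factor (ε**2 - ε/12 - 3/5): discriminant 1733/720, real irrational roots 1/24 + (1/120)*sqrt(8665) and 1/24 - (1/120)*sqrt(8665); poles of order 1, moduli 1/24 + (1/120)*sqrt(8665) and -1/24 + (1/120)*sqrt(8665).
The radius of convergence is the smallest modulus among the singular points: -1/24 + (1/120)*sqrt(8665).


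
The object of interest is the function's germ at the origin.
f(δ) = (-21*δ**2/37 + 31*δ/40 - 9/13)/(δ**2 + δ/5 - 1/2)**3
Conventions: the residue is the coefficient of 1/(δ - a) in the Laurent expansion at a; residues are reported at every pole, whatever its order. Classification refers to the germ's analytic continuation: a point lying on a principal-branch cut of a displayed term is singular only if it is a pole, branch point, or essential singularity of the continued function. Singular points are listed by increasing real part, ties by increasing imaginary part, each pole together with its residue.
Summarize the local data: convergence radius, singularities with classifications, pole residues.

Radius of convergence at 0: -1/10 + (1/10)*sqrt(51).
At -1/10 - (1/10)*sqrt(51): a pole of order 3; residue (16329875/170147016)*sqrt(51).
At -1/10 + (1/10)*sqrt(51): a pole of order 3; residue -(16329875/170147016)*sqrt(51).


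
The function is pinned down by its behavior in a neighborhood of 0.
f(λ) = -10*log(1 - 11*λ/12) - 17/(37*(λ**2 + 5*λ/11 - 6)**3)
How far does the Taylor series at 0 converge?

The radius of convergence is 12/11.

Denominator factor (λ**2 + 5*λ/11 - 6)^3: discriminant 2929/121, real irrational roots -5/22 + (1/22)*sqrt(2929) and -5/22 - (1/22)*sqrt(2929); poles of order 3, moduli -5/22 + (1/22)*sqrt(2929) and 5/22 + (1/22)*sqrt(2929).
Branch term (-10)*log(1 - λ/(12/11)): its argument vanishes at λ = 12/11, a logarithmic branch point, modulus 12/11.
The radius of convergence is the smallest modulus among the singular points: 12/11.


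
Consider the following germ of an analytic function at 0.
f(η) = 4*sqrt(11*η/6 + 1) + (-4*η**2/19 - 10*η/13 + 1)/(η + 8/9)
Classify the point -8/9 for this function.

The point is a pole of order 1.

The denominator factor η + 8/9 vanishes at -8/9 and appears to the power 1; the numerator there equals 30359/20007, nonzero, and no other factor vanishes.
The branch terms are analytic at this point.
Hence a pole whose order is the multiplicity, 1.


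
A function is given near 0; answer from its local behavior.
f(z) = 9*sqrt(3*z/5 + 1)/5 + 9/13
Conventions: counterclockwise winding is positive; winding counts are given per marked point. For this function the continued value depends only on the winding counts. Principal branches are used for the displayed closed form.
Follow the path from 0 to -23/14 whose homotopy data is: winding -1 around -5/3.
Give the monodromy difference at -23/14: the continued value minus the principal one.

Continued minus principal equals -(9/175)*sqrt(70).

The rational part is single-valued and drops out of the difference; each branch term changes only by its own monodromy.
(9/5)*sqrt(1 - z/(-5/3)): winding -1 is odd, the square root flips sign, contributing -2*(9/5)*sqrt(1 - (-23/14)/(-5/3)) = -2*(9/5)*sqrt(1/70) = -(9/175)*sqrt(70).
Summing the contributions at z = -23/14 gives -(9/175)*sqrt(70).


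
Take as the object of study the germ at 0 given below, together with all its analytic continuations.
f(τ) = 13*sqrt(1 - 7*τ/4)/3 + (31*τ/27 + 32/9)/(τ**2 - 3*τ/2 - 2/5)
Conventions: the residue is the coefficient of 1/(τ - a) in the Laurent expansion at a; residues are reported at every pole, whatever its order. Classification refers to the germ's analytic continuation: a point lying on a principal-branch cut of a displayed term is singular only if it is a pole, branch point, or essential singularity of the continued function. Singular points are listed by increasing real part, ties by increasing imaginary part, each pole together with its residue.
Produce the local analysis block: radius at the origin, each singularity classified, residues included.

Radius of convergence at 0: -3/4 + (1/20)*sqrt(385).
At 3/4 - (1/20)*sqrt(385): a pole of order 1; residue 31/54 - (53/462)*sqrt(385).
At 4/7: an algebraic (square-root) branch point.
At 3/4 + (1/20)*sqrt(385): a pole of order 1; residue 31/54 + (53/462)*sqrt(385).

Denominator factor (τ**2 - 3*τ/2 - 2/5): discriminant 77/20, real irrational roots 3/4 + (1/20)*sqrt(385) and 3/4 - (1/20)*sqrt(385); poles of order 1, moduli 3/4 + (1/20)*sqrt(385) and -3/4 + (1/20)*sqrt(385).
Branch term (13/3)*sqrt(1 - τ/(4/7)): its argument vanishes at τ = 4/7, a square-root branch point, modulus 4/7.
The radius of convergence is the smallest modulus among the singular points: -3/4 + (1/20)*sqrt(385).
The branch term is analytic at 3/4 - (1/20)*sqrt(385) and contributes nothing to the residue; only the rational part matters.
The factor τ**2 - 3*τ/2 - 2/5 splits as (τ - a)(τ - a') with a = 3/4 - (1/20)*sqrt(385), a' = 3/4 + (1/20)*sqrt(385). At the order-1 pole a set g(τ) = (τ - a)*(rational part) = [31*τ/27 + 32/9] / (τ - a').
Simple pole: residue = g(a) at a = 3/4 - (1/20)*sqrt(385), which is 31/54 - (53/462)*sqrt(385).
The branch term is analytic at 3/4 + (1/20)*sqrt(385) and contributes nothing to the residue; only the rational part matters.
The factor τ**2 - 3*τ/2 - 2/5 splits as (τ - a)(τ - a') with a = 3/4 + (1/20)*sqrt(385), a' = 3/4 - (1/20)*sqrt(385). At the order-1 pole a set g(τ) = (τ - a)*(rational part) = [31*τ/27 + 32/9] / (τ - a').
Simple pole: residue = g(a) at a = 3/4 + (1/20)*sqrt(385), which is 31/54 + (53/462)*sqrt(385).
List the singular points by increasing real part (a conjugate pair: the negative imaginary part first).


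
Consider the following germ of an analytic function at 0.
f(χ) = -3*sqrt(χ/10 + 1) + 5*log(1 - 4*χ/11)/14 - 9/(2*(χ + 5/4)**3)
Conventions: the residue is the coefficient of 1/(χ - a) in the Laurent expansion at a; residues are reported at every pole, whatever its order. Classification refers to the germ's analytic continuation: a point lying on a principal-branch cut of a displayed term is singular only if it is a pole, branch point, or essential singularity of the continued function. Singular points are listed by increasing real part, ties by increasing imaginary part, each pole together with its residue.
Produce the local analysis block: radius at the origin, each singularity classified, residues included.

Radius of convergence at 0: 5/4.
At -10: an algebraic (square-root) branch point.
At -5/4: a pole of order 3; residue 0.
At 11/4: a logarithmic branch point.

Denominator factor (χ + 5/4)^3: pole of order 3 at -5/4, modulus 5/4.
Branch term (5/14)*log(1 - χ/(11/4)): its argument vanishes at χ = 11/4, a logarithmic branch point, modulus 11/4.
Branch term (-3)*sqrt(1 - χ/(-10)): its argument vanishes at χ = -10, a square-root branch point, modulus 10.
The radius of convergence is the smallest modulus among the singular points: 5/4.
The branch terms are analytic at -5/4 and contribute nothing to the residue; only the rational part matters.
At the order-3 pole -5/4 set g(χ) = (χ - (-5/4))^3*(rational part) = -9/2.
Order-3 pole: residue = g''(a)/2; g''(-5/4) = 0, so the residue is 0.
List the singular points by increasing real part (a conjugate pair: the negative imaginary part first).


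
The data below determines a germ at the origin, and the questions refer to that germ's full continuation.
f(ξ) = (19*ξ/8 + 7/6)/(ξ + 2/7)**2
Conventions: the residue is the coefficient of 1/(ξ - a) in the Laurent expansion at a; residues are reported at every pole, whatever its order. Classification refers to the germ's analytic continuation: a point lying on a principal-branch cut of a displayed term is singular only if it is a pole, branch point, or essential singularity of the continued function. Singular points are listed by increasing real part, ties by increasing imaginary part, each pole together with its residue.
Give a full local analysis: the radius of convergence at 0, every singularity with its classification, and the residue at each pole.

Radius of convergence at 0: 2/7.
At -2/7: a pole of order 2; residue 19/8.

Denominator factor (ξ + 2/7)^2: pole of order 2 at -2/7, modulus 2/7.
The radius of convergence is the smallest modulus among the singular points: 2/7.
At the order-2 pole -2/7 set g(ξ) = (ξ - (-2/7))^2*f(ξ) = 19*ξ/8 + 7/6.
Order-2 pole: residue = g'(a); g'(-2/7) = 19/8, so the residue is 19/8.


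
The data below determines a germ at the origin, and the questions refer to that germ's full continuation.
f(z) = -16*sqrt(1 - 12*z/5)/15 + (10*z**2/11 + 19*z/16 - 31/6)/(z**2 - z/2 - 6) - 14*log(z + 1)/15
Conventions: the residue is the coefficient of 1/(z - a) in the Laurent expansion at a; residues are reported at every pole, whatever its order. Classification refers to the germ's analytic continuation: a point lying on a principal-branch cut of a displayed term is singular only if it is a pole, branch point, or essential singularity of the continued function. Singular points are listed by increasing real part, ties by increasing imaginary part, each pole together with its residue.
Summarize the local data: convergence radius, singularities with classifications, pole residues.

Denominator factor (z**2 - z/2 - 6): discriminant 97/4, real irrational roots 1/4 + (1/4)*sqrt(97) and 1/4 - (1/4)*sqrt(97); poles of order 1, moduli 1/4 + (1/4)*sqrt(97) and -1/4 + (1/4)*sqrt(97).
Branch term (-14/15)*log(1 - z/(-1)): its argument vanishes at z = -1, a logarithmic branch point, modulus 1.
Branch term (-16/15)*sqrt(1 - z/(5/12)): its argument vanishes at z = 5/12, a square-root branch point, modulus 5/12.
The radius of convergence is the smallest modulus among the singular points: 5/12.
The branch terms are analytic at 1/4 - (1/4)*sqrt(97) and contribute nothing to the residue; only the rational part matters.
The factor z**2 - z/2 - 6 splits as (z - a)(z - a') with a = 1/4 - (1/4)*sqrt(97), a' = 1/4 + (1/4)*sqrt(97). At the order-1 pole a set g(z) = (z - a)*(rational part) = [10*z**2/11 + 19*z/16 - 31/6] / (z - a').
Simple pole: residue = g(a) at a = 1/4 - (1/4)*sqrt(97), which is 289/352 - (1475/102432)*sqrt(97).
The branch terms are analytic at 1/4 + (1/4)*sqrt(97) and contribute nothing to the residue; only the rational part matters.
The factor z**2 - z/2 - 6 splits as (z - a)(z - a') with a = 1/4 + (1/4)*sqrt(97), a' = 1/4 - (1/4)*sqrt(97). At the order-1 pole a set g(z) = (z - a)*(rational part) = [10*z**2/11 + 19*z/16 - 31/6] / (z - a').
Simple pole: residue = g(a) at a = 1/4 + (1/4)*sqrt(97), which is 289/352 + (1475/102432)*sqrt(97).
List the singular points by increasing real part (a conjugate pair: the negative imaginary part first).

Radius of convergence at 0: 5/12.
At 1/4 - (1/4)*sqrt(97): a pole of order 1; residue 289/352 - (1475/102432)*sqrt(97).
At -1: a logarithmic branch point.
At 5/12: an algebraic (square-root) branch point.
At 1/4 + (1/4)*sqrt(97): a pole of order 1; residue 289/352 + (1475/102432)*sqrt(97).


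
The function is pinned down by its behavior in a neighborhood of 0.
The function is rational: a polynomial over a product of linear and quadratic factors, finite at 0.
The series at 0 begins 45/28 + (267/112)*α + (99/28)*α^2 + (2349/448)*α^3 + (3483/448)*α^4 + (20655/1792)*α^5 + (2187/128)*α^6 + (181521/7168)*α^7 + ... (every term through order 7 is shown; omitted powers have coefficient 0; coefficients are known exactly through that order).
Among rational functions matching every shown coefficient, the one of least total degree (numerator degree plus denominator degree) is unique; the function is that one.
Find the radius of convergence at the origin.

The radius of convergence is 2/3.

No rational of total degree below 3 reproduces all 8 coefficients; solving the [1/2] Pade equations on them gives f(α) = (5/7 - 13*α/12)/(α - 2/3)**2, whose expansion matches every shown term.
Denominator factor (α - 2/3)^2: pole of order 2 at 2/3, modulus 2/3.
The radius of convergence is the smallest modulus among the singular points: 2/3.


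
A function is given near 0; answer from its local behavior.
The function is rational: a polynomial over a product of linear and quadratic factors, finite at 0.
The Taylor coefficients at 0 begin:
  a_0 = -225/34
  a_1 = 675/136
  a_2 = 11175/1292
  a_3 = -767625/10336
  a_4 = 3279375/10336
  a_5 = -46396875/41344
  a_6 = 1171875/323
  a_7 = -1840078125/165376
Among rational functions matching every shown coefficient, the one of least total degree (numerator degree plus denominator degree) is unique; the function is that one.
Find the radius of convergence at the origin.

No rational of total degree below 4 reproduces all 8 coefficients; solving the [2/2] Pade equations on them gives f(η) = (-24*η**2/19 - 9*η/2 - 18/17)/(η + 2/5)**2, whose expansion matches every shown term.
Denominator factor (η + 2/5)^2: pole of order 2 at -2/5, modulus 2/5.
The radius of convergence is the smallest modulus among the singular points: 2/5.

The radius of convergence is 2/5.


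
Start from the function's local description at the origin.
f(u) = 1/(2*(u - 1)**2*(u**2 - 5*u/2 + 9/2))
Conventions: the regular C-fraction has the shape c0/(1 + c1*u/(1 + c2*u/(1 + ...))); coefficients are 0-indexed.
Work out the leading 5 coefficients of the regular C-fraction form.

The regular C-fraction coefficients are [1/9, -23/9, 21/23, -78/161, 23/126].

Taylor coefficients (expand at 0): a_0 = 1/9, a_1 = 23/81, a_2 = 340/729, a_3 = 4202/6561, a_4 = 47695/59049.
c0 = a_0 = 1/9. Peel one level at a time: if S = 1 + c*u/S' with S'(0) = 1, then c is the u-coefficient of S and S' = c*u/(S - 1).
S_1 = c0/f = 1 + (-23/9)*u + (7/3)*u^2 + ...; c1 = -23/9.
S_2 = c1*u/(S_1 - 1) = 1 + (21/23)*u + (234/529)*u^2 + ...; c2 = 21/23.
S_3 = c2*u/(S_2 - 1) = 1 + (-78/161)*u + (13/147)*u^2 + ...; c3 = -78/161.
S_4 = c3*u/(S_3 - 1) = 1 + (23/126)*u + ...; c4 = 23/126.


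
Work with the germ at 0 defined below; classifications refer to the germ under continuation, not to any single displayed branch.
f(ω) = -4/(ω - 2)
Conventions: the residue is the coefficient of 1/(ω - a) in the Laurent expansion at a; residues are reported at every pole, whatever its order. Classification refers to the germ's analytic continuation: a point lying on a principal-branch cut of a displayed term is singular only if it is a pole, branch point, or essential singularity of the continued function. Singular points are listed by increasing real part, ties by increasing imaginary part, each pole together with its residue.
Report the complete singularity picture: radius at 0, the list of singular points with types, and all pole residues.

Denominator factor (ω - 2): pole of order 1 at 2, modulus 2.
The radius of convergence is the smallest modulus among the singular points: 2.
At the order-1 pole 2 set g(ω) = (ω - (2))*f(ω) = -4.
Simple pole: residue = g(a) at a = 2, which is -4.

Radius of convergence at 0: 2.
At 2: a pole of order 1; residue -4.


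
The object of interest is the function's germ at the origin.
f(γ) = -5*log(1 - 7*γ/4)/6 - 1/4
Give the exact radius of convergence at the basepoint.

The radius of convergence is 4/7.

Branch term (-5/6)*log(1 - γ/(4/7)): its argument vanishes at γ = 4/7, a logarithmic branch point, modulus 4/7.
The radius of convergence is the smallest modulus among the singular points: 4/7.


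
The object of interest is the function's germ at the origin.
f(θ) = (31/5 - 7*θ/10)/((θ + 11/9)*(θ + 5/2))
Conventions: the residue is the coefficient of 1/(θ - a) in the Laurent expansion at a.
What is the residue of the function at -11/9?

At the order-1 pole -11/9 set g(θ) = (θ - (-11/9))*f(θ) = (31/5 - 7*θ/10)/(θ + 5/2).
Simple pole: residue = g(a) at a = -11/9, which is 127/23.

The residue is 127/23.


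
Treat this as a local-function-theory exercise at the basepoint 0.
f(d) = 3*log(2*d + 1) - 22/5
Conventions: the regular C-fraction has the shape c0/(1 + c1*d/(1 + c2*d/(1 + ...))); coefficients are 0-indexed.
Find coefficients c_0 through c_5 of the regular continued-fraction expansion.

The regular C-fraction coefficients are [-22/5, 15/11, -4/11, -11/12, 23/12, 16/115].

Taylor coefficients (expand at 0): a_0 = -22/5, a_1 = 6, a_2 = -6, a_3 = 8, a_4 = -12, a_5 = 96/5.
c0 = a_0 = -22/5. Peel one level at a time: if S = 1 + c*d/S' with S'(0) = 1, then c is the d-coefficient of S and S' = c*d/(S - 1).
S_1 = c0/f = 1 + (15/11)*d + (60/121)*d^2 + ...; c1 = 15/11.
S_2 = c1*d/(S_1 - 1) = 1 + (-4/11)*d + (-1/3)*d^2 + ...; c2 = -4/11.
S_3 = c2*d/(S_2 - 1) = 1 + (-11/12)*d + (253/144)*d^2 + ...; c3 = -11/12.
S_4 = c3*d/(S_3 - 1) = 1 + (23/12)*d + (-4/15)*d^2 + ...; c4 = 23/12.
S_5 = c4*d/(S_4 - 1) = 1 + (16/115)*d + ...; c5 = 16/115.


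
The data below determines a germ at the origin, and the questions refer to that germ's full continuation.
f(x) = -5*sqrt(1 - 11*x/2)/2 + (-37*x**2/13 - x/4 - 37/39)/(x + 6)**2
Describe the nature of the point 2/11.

The term (-5/2)*sqrt(1 - x/(2/11)) has argument 1 - 2/11/(2/11) = 0 at 2/11: a square-root (algebraic, two-sheeted) branch point; the remaining terms are analytic or single-valued there.

The point is an algebraic (square-root) branch point.


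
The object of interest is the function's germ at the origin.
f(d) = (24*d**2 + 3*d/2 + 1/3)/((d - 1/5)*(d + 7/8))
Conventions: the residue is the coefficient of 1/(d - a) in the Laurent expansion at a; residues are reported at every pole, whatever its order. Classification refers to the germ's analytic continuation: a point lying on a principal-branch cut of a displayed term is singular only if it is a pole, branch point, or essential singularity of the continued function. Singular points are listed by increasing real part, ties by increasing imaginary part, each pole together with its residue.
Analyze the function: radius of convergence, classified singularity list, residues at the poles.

Radius of convergence at 0: 1/5.
At -7/8: a pole of order 1; residue -4175/258.
At 1/5: a pole of order 1; residue 956/645.

Denominator factor (d + 7/8): pole of order 1 at -7/8, modulus 7/8.
Denominator factor (d - 1/5): pole of order 1 at 1/5, modulus 1/5.
The radius of convergence is the smallest modulus among the singular points: 1/5.
At the order-1 pole -7/8 set g(d) = (d - (-7/8))*f(d) = (24*d**2 + 3*d/2 + 1/3)/(d - 1/5).
Simple pole: residue = g(a) at a = -7/8, which is -4175/258.
At the order-1 pole 1/5 set g(d) = (d - (1/5))*f(d) = (24*d**2 + 3*d/2 + 1/3)/(d + 7/8).
Simple pole: residue = g(a) at a = 1/5, which is 956/645.
List the singular points by increasing real part (a conjugate pair: the negative imaginary part first).


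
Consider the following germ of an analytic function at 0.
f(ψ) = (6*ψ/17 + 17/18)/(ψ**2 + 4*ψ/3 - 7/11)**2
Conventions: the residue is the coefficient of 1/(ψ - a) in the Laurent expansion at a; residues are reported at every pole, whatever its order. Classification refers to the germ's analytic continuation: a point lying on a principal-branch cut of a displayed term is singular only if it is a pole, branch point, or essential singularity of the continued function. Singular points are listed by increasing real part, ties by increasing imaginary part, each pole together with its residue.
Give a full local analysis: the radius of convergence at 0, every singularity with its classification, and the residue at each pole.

Radius of convergence at 0: -2/3 + (1/33)*sqrt(1177).
At -2/3 - (1/33)*sqrt(1177): a pole of order 2; residue (7161/1557064)*sqrt(1177).
At -2/3 + (1/33)*sqrt(1177): a pole of order 2; residue -(7161/1557064)*sqrt(1177).

Denominator factor (ψ**2 + 4*ψ/3 - 7/11)^2: discriminant 428/99, real irrational roots -2/3 + (1/33)*sqrt(1177) and -2/3 - (1/33)*sqrt(1177); poles of order 2, moduli -2/3 + (1/33)*sqrt(1177) and 2/3 + (1/33)*sqrt(1177).
The radius of convergence is the smallest modulus among the singular points: -2/3 + (1/33)*sqrt(1177).
The factor ψ**2 + 4*ψ/3 - 7/11 splits as (ψ - a)(ψ - a') with a = -2/3 - (1/33)*sqrt(1177), a' = -2/3 + (1/33)*sqrt(1177). At the order-2 pole a set g(ψ) = (ψ - a)^2*f(ψ) = [6*ψ/17 + 17/18] / (ψ - a')^2.
Order-2 pole: residue = g'(a); g'(-2/3 - (1/33)*sqrt(1177)) = (7161/1557064)*sqrt(1177), so the residue is (7161/1557064)*sqrt(1177).
The factor ψ**2 + 4*ψ/3 - 7/11 splits as (ψ - a)(ψ - a') with a = -2/3 + (1/33)*sqrt(1177), a' = -2/3 - (1/33)*sqrt(1177). At the order-2 pole a set g(ψ) = (ψ - a)^2*f(ψ) = [6*ψ/17 + 17/18] / (ψ - a')^2.
Order-2 pole: residue = g'(a); g'(-2/3 + (1/33)*sqrt(1177)) = -(7161/1557064)*sqrt(1177), so the residue is -(7161/1557064)*sqrt(1177).
List the singular points by increasing real part (a conjugate pair: the negative imaginary part first).


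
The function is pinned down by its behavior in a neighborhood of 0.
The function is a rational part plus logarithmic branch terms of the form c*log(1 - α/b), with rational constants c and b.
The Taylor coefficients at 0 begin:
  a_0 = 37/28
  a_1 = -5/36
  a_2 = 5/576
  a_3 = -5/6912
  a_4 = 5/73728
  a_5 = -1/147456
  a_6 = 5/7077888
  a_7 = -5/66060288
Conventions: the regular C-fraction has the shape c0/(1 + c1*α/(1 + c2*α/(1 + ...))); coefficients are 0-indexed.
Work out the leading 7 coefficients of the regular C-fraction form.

The regular C-fraction coefficients are [37/28, 35/333, -227/5328, -111/3632, 169/1816, 227/20280, 2081/40560].

Taylor coefficients (read off): a_0 = 37/28, a_1 = -5/36, a_2 = 5/576, a_3 = -5/6912, a_4 = 5/73728, a_5 = -1/147456, a_6 = 5/7077888.
c0 = a_0 = 37/28. Peel one level at a time: if S = 1 + c*α/S' with S'(0) = 1, then c is the α-coefficient of S and S' = c*α/(S - 1).
S_1 = c0/f = 1 + (35/333)*α + (7945/1774224)*α^2 + ...; c1 = 35/333.
S_2 = c1*α/(S_1 - 1) = 1 + (-227/5328)*α + (-1/768)*α^2 + ...; c2 = -227/5328.
S_3 = c2*α/(S_2 - 1) = 1 + (-111/3632)*α + (18759/6595712)*α^2 + ...; c3 = -111/3632.
S_4 = c3*α/(S_3 - 1) = 1 + (169/1816)*α + (-1/960)*α^2 + ...; c4 = 169/1816.
S_5 = c4*α/(S_4 - 1) = 1 + (227/20280)*α + (-472387/822556800)*α^2 + ...; c5 = 227/20280.
S_6 = c5*α/(S_5 - 1) = 1 + (2081/40560)*α + ...; c6 = 2081/40560.


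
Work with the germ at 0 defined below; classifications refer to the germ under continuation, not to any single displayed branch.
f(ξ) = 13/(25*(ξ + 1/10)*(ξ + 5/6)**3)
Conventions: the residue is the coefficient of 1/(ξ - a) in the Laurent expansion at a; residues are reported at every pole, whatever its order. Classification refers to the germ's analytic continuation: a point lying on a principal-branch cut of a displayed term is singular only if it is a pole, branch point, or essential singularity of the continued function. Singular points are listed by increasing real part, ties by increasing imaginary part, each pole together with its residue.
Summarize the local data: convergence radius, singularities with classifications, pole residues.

Denominator factor (ξ + 5/6)^3: pole of order 3 at -5/6, modulus 5/6.
Denominator factor (ξ + 1/10): pole of order 1 at -1/10, modulus 1/10.
The radius of convergence is the smallest modulus among the singular points: 1/10.
At the order-3 pole -5/6 set g(ξ) = (ξ - (-5/6))^3*f(ξ) = 13/(25*(ξ + 1/10)).
Order-3 pole: residue = g''(a)/2; g''(-5/6) = -3510/1331, so the residue is -1755/1331.
At the order-1 pole -1/10 set g(ξ) = (ξ - (-1/10))*f(ξ) = 13/(25*(ξ + 5/6)**3).
Simple pole: residue = g(a) at a = -1/10, which is 1755/1331.
List the singular points by increasing real part (a conjugate pair: the negative imaginary part first).

Radius of convergence at 0: 1/10.
At -5/6: a pole of order 3; residue -1755/1331.
At -1/10: a pole of order 1; residue 1755/1331.


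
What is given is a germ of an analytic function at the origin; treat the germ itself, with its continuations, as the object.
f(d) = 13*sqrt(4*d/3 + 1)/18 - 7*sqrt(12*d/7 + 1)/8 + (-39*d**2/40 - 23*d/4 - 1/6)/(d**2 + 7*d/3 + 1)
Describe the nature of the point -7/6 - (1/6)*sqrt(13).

The point is a pole of order 1.

The denominator factor d**2 + 7*d/3 + 1 vanishes at -7/6 - (1/6)*sqrt(13) and appears to the power 1; the numerator there equals 389/80 + (139/240)*sqrt(13), nonzero, and no other factor vanishes.
The branch terms are analytic at this point.
Hence a pole whose order is the multiplicity, 1.


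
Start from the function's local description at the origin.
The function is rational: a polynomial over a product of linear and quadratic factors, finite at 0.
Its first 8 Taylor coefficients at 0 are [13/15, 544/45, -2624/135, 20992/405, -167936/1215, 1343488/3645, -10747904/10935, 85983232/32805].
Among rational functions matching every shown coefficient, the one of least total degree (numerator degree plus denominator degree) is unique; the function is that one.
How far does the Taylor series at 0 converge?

No rational of total degree below 3 reproduces all 8 coefficients; solving the [2/1] Pade equations on them gives f(μ) = (24*μ**2/5 + 27*μ/5 + 13/40)/(μ + 3/8), whose expansion matches every shown term.
Denominator factor (μ + 3/8): pole of order 1 at -3/8, modulus 3/8.
The radius of convergence is the smallest modulus among the singular points: 3/8.

The radius of convergence is 3/8.


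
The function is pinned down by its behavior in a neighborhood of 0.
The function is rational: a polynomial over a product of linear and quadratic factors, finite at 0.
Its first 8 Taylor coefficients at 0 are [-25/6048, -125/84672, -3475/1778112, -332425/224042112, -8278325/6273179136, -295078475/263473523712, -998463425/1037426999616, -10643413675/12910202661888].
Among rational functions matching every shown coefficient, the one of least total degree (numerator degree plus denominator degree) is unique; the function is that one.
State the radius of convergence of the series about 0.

No rational of total degree below 4 reproduces all 8 coefficients; solving the [0/4] Pade equations on them gives f(u) = 25/(24*(u - 7/6)*(u + 6)**3), whose expansion matches every shown term.
Denominator factor (u - 7/6): pole of order 1 at 7/6, modulus 7/6.
Denominator factor (u + 6)^3: pole of order 3 at -6, modulus 6.
The radius of convergence is the smallest modulus among the singular points: 7/6.

The radius of convergence is 7/6.


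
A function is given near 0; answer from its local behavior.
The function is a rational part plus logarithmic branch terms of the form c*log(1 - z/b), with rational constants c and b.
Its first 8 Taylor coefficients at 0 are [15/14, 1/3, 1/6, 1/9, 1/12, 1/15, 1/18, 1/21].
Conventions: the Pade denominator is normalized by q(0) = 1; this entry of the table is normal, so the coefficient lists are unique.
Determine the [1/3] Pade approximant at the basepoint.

The Pade approximant has numerator coefficients [15/14, -29119/40488]; denominator coefficients [1, -947/964, 217/1446, 7/2892].

Taylor coefficients needed (read off): a_0 = 15/14, a_1 = 1/3, a_2 = 1/6, a_3 = 1/9, a_4 = 1/12.
Write the denominator as Q(z) = 1 + q1*z + q2*z^2 + q3*z^3. Requiring Q*f - P = O(z^5) with deg P <= 1 kills the coefficients of z^2..z^4 in Q*f:
  z^2: a_2 + q1*a_1 + q2*a_0 = 0, i.e. 1/6 + (1/3)*q1 + (15/14)*q2 = 0.
  z^3: a_3 + q1*a_2 + q2*a_1 + q3*a_0 = 0, i.e. 1/9 + (1/6)*q1 + (1/3)*q2 + (15/14)*q3 = 0.
  z^4: a_4 + q1*a_3 + q2*a_2 + q3*a_1 = 0, i.e. 1/12 + (1/9)*q1 + (1/6)*q2 + (1/3)*q3 = 0.
Solving this linear system: q1 = -947/964, q2 = 217/1446, q3 = 7/2892.
The numerator is Q*f truncated at degree 1: P0 = a_0 = 15/14; P1 = a_1 + q1*a_0 = -29119/40488.


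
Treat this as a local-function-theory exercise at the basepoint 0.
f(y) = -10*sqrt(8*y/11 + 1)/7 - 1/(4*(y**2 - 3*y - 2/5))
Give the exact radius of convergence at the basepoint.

The radius of convergence is -3/2 + (1/10)*sqrt(265).

Denominator factor (y**2 - 3*y - 2/5): discriminant 53/5, real irrational roots 3/2 + (1/10)*sqrt(265) and 3/2 - (1/10)*sqrt(265); poles of order 1, moduli 3/2 + (1/10)*sqrt(265) and -3/2 + (1/10)*sqrt(265).
Branch term (-10/7)*sqrt(1 - y/(-11/8)): its argument vanishes at y = -11/8, a square-root branch point, modulus 11/8.
The radius of convergence is the smallest modulus among the singular points: -3/2 + (1/10)*sqrt(265).
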